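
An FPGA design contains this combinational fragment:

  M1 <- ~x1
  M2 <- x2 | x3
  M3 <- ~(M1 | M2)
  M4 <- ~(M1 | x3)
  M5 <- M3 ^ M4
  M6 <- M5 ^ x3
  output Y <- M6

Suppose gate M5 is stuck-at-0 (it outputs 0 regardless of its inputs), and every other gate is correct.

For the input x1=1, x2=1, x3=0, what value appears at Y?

0

Propagate with M5 forced: M1=0, M2=1, M3=0, M4=1, M5=0 [stuck-at-0], M6=0.
So Y = 0. (Without the fault it would be 1.)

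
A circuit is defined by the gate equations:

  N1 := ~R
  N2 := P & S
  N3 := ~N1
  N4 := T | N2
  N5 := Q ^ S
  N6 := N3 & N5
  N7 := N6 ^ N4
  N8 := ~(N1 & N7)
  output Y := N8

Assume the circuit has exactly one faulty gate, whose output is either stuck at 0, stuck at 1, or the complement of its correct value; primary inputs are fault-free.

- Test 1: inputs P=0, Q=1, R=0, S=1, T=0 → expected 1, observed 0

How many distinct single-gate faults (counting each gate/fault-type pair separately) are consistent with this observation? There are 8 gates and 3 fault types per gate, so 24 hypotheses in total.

Fault-free: N1=1, N2=0, N3=0, N4=0, N5=0, N6=0, N7=0, N8=1 → 1. Observed 0.
  N1: none of the 3 fault types match ✗
  N2: stuck-at-1, inverted output ✓; others ✗
  N3: none of the 3 fault types match ✗
  N4: stuck-at-1, inverted output ✓; others ✗
  N5: none of the 3 fault types match ✗
  N6: stuck-at-1, inverted output ✓; others ✗
  N7: stuck-at-1, inverted output ✓; others ✗
  N8: stuck-at-0, inverted output ✓; others ✗
Consistent faults: {N2 stuck-at-1, N2 inverted output, N4 stuck-at-1, N4 inverted output, N6 stuck-at-1, N6 inverted output, N7 stuck-at-1, N7 inverted output, N8 stuck-at-0, N8 inverted output} — 10 in all.

10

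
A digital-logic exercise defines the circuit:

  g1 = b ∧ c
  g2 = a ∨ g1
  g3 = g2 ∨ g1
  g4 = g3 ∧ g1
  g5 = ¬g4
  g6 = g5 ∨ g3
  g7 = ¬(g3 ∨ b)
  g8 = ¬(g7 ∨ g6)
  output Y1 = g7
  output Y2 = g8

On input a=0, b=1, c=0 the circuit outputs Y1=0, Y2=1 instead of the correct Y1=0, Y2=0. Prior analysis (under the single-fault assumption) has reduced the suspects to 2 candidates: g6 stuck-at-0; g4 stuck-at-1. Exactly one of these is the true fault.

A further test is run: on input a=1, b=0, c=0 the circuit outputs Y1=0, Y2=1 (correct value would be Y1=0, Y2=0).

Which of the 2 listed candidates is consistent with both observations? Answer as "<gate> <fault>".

g6 stuck-at-0

Evaluate each candidate on input a=1, b=0, c=0:
  g6 stuck-at-0: g1=0, g2=1, g3=1, g4=0, g5=1, g6=0 [stuck-at-0], g7=0, g8=1 → Y1=0, Y2=1 — matches
  g4 stuck-at-1: g1=0, g2=1, g3=1, g4=1 [stuck-at-1], g5=0, g6=1, g7=0, g8=0 → Y1=0, Y2=0 — eliminated
Only g6 stuck-at-0 reproduces the observed Y1=0, Y2=1.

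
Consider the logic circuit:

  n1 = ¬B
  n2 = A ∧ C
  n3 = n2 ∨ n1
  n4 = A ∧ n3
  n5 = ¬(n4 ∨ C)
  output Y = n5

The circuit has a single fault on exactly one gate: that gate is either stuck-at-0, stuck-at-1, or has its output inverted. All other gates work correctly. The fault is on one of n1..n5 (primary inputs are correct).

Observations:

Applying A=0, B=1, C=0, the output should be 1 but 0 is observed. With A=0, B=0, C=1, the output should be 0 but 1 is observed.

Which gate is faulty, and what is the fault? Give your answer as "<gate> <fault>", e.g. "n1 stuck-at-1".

n5 inverted output

Fault-free values for test 1 (A=0, B=1, C=0): n1=0, n2=0, n3=0, n4=0, n5=1, giving Y=1. Observed 0.
Test 1: faults giving observed 0 are {n4 stuck-at-1, n4 inverted output, n5 stuck-at-0, n5 inverted output}.
Test 2 (A=0, B=0, C=1): fault-free n1=1, n2=0, n3=1, n4=0, n5=0 → 0; observed 1. Eliminates n4 stuck-at-1, n4 inverted output, n5 stuck-at-0.
Only n5 inverted output is consistent with every test.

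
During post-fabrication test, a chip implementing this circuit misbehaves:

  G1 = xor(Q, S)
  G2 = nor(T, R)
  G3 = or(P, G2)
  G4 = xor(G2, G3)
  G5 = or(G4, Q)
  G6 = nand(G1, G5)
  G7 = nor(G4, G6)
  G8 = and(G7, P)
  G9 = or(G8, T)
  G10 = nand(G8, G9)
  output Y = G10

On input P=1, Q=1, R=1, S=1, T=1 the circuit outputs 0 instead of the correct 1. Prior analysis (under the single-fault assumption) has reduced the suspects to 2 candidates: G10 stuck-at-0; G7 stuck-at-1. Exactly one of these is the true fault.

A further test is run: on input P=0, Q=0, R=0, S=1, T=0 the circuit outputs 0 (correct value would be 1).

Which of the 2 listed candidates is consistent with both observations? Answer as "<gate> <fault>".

Evaluate each candidate on input P=0, Q=0, R=0, S=1, T=0:
  G10 stuck-at-0: G1=1, G2=1, G3=1, G4=0, G5=0, G6=1, G7=0, G8=0, G9=0, G10=0 [stuck-at-0] → 0 — matches
  G7 stuck-at-1: G1=1, G2=1, G3=1, G4=0, G5=0, G6=1, G7=1 [stuck-at-1], G8=0, G9=0, G10=1 → 1 — eliminated
Only G10 stuck-at-0 reproduces the observed 0.

G10 stuck-at-0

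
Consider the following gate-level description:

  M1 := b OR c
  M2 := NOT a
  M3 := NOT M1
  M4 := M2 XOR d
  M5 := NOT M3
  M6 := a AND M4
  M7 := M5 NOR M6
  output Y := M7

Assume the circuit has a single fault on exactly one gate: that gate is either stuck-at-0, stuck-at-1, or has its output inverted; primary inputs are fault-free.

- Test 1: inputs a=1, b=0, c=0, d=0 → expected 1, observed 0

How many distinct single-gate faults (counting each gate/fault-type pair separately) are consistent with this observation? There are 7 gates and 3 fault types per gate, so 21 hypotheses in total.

Fault-free: M1=0, M2=0, M3=1, M4=0, M5=0, M6=0, M7=1 → 1. Observed 0.
  M1: stuck-at-1, inverted output ✓; others ✗
  M2: stuck-at-1, inverted output ✓; others ✗
  M3: stuck-at-0, inverted output ✓; others ✗
  M4: stuck-at-1, inverted output ✓; others ✗
  M5: stuck-at-1, inverted output ✓; others ✗
  M6: stuck-at-1, inverted output ✓; others ✗
  M7: stuck-at-0, inverted output ✓; others ✗
Consistent faults: {M1 stuck-at-1, M1 inverted output, M2 stuck-at-1, M2 inverted output, M3 stuck-at-0, M3 inverted output, M4 stuck-at-1, M4 inverted output, M5 stuck-at-1, M5 inverted output, M6 stuck-at-1, M6 inverted output, M7 stuck-at-0, M7 inverted output} — 14 in all.

14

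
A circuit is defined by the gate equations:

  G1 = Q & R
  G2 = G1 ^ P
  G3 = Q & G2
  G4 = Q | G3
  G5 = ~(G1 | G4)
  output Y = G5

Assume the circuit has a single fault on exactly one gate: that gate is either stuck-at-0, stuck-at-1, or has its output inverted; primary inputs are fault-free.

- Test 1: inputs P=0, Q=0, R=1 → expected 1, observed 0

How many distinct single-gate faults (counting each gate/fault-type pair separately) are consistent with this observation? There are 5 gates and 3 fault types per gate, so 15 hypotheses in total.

8

Fault-free: G1=0, G2=0, G3=0, G4=0, G5=1 → 1. Observed 0.
  G1: stuck-at-1, inverted output ✓; others ✗
  G2: none of the 3 fault types match ✗
  G3: stuck-at-1, inverted output ✓; others ✗
  G4: stuck-at-1, inverted output ✓; others ✗
  G5: stuck-at-0, inverted output ✓; others ✗
Consistent faults: {G1 stuck-at-1, G1 inverted output, G3 stuck-at-1, G3 inverted output, G4 stuck-at-1, G4 inverted output, G5 stuck-at-0, G5 inverted output} — 8 in all.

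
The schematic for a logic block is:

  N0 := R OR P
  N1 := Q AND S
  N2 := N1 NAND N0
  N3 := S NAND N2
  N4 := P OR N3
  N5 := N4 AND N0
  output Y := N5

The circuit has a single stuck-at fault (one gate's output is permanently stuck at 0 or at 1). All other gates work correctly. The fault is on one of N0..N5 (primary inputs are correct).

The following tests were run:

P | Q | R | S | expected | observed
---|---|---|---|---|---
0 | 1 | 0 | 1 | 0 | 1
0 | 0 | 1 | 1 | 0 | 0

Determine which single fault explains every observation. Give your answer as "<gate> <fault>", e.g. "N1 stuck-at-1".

Fault-free values for test 1 (P=0, Q=1, R=0, S=1): N0=0, N1=1, N2=1, N3=0, N4=0, N5=0, giving Y=0. Observed 1.
Test 1: faults giving observed 1 are {N0 stuck-at-1, N5 stuck-at-1}.
Test 2 (P=0, Q=0, R=1, S=1): fault-free N0=1, N1=0, N2=1, N3=0, N4=0, N5=0 → 0; observed 0. Eliminates N5 stuck-at-1.
Only N0 stuck-at-1 is consistent with every test.

N0 stuck-at-1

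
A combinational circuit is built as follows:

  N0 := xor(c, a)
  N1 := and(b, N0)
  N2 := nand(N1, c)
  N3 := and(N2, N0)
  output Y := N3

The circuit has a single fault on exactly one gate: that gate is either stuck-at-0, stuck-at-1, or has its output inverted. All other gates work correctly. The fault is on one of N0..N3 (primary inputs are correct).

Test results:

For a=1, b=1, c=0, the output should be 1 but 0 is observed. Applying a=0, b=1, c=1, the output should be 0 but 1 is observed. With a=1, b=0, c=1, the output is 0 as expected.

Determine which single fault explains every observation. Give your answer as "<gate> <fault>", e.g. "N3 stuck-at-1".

N2 inverted output

Fault-free values for test 1 (a=1, b=1, c=0): N0=1, N1=1, N2=1, N3=1, giving Y=1. Observed 0.
Test 1: faults giving observed 0 are {N0 stuck-at-0, N0 inverted output, N2 stuck-at-0, N2 inverted output, N3 stuck-at-0, N3 inverted output}.
Test 2 (a=0, b=1, c=1): fault-free N0=1, N1=1, N2=0, N3=0 → 0; observed 1. Eliminates N0 stuck-at-0, N0 inverted output, N2 stuck-at-0, N3 stuck-at-0.
Test 3 (a=1, b=0, c=1): fault-free N0=0, N1=0, N2=1, N3=0 → 0; observed 0. Eliminates N3 inverted output.
Only N2 inverted output is consistent with every test.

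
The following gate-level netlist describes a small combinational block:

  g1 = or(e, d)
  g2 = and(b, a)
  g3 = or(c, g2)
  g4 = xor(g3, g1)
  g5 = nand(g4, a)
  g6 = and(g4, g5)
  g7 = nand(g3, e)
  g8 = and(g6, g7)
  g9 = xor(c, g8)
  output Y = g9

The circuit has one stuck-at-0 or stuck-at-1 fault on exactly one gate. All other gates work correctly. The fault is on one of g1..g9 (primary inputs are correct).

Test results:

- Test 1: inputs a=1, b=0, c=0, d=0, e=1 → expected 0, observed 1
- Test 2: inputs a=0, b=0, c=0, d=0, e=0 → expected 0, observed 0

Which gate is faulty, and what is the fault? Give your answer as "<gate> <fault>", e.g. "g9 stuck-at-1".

Fault-free values for test 1 (a=1, b=0, c=0, d=0, e=1): g1=1, g2=0, g3=0, g4=1, g5=0, g6=0, g7=1, g8=0, g9=0, giving Y=0. Observed 1.
Test 1: faults giving observed 1 are {g5 stuck-at-1, g6 stuck-at-1, g8 stuck-at-1, g9 stuck-at-1}.
Test 2 (a=0, b=0, c=0, d=0, e=0): fault-free g1=0, g2=0, g3=0, g4=0, g5=1, g6=0, g7=1, g8=0, g9=0 → 0; observed 0. Eliminates g6 stuck-at-1, g8 stuck-at-1, g9 stuck-at-1.
Only g5 stuck-at-1 is consistent with every test.

g5 stuck-at-1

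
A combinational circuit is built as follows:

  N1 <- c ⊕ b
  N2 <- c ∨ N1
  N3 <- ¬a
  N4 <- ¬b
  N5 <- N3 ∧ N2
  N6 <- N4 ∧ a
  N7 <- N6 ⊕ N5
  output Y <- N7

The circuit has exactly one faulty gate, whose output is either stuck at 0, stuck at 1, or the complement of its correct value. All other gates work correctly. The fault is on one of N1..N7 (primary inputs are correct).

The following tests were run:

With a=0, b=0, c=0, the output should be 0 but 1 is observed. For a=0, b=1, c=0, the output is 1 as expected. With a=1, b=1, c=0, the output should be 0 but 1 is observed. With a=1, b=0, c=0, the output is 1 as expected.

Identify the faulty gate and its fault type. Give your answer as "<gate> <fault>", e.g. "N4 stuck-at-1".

N7 stuck-at-1

Fault-free values for test 1 (a=0, b=0, c=0): N1=0, N2=0, N3=1, N4=1, N5=0, N6=0, N7=0, giving Y=0. Observed 1.
Test 1: faults giving observed 1 are {N1 stuck-at-1, N1 inverted output, N2 stuck-at-1, N2 inverted output, N5 stuck-at-1, N5 inverted output, N6 stuck-at-1, N6 inverted output, N7 stuck-at-1, N7 inverted output}.
Test 2 (a=0, b=1, c=0): fault-free N1=1, N2=1, N3=1, N4=0, N5=1, N6=0, N7=1 → 1; observed 1. Eliminates N1 inverted output, N2 inverted output, N5 inverted output, N6 stuck-at-1, N6 inverted output, N7 inverted output.
Test 3 (a=1, b=1, c=0): fault-free N1=1, N2=1, N3=0, N4=0, N5=0, N6=0, N7=0 → 0; observed 1. Eliminates N1 stuck-at-1, N2 stuck-at-1.
Test 4 (a=1, b=0, c=0): fault-free N1=0, N2=0, N3=0, N4=1, N5=0, N6=1, N7=1 → 1; observed 1. Eliminates N5 stuck-at-1.
Only N7 stuck-at-1 is consistent with every test.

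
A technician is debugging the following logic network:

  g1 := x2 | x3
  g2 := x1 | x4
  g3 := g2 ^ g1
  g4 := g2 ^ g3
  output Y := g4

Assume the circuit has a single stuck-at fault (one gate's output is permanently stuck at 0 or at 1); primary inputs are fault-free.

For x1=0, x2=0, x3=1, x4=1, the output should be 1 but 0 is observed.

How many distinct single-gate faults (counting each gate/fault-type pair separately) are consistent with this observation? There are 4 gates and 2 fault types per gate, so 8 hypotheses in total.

Fault-free: g1=1, g2=1, g3=0, g4=1 → 1. Observed 0.
  g1 stuck-at-0: output 0 ✓
  g1 stuck-at-1: output 1 ✗
  g2 stuck-at-0: output 1 ✗
  g2 stuck-at-1: output 1 ✗
  g3 stuck-at-0: output 1 ✗
  g3 stuck-at-1: output 0 ✓
  g4 stuck-at-0: output 0 ✓
  g4 stuck-at-1: output 1 ✗
Consistent faults: {g1 stuck-at-0, g3 stuck-at-1, g4 stuck-at-0} — 3 in all.

3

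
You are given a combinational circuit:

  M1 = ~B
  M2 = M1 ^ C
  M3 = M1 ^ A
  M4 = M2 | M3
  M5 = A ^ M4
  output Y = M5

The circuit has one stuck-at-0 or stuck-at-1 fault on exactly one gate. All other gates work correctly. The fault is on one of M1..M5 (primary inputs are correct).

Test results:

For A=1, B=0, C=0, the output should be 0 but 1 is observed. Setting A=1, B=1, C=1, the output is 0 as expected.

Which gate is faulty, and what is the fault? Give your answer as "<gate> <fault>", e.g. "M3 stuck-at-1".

M2 stuck-at-0

Fault-free values for test 1 (A=1, B=0, C=0): M1=1, M2=1, M3=0, M4=1, M5=0, giving Y=0. Observed 1.
Test 1: faults giving observed 1 are {M2 stuck-at-0, M4 stuck-at-0, M5 stuck-at-1}.
Test 2 (A=1, B=1, C=1): fault-free M1=0, M2=1, M3=1, M4=1, M5=0 → 0; observed 0. Eliminates M4 stuck-at-0, M5 stuck-at-1.
Only M2 stuck-at-0 is consistent with every test.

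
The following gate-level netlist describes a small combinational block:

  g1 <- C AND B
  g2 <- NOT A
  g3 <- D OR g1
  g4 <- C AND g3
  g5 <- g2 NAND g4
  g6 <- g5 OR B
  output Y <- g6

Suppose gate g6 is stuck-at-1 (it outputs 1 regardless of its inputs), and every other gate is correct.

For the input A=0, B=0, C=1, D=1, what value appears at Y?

1

Propagate with g6 forced: g1=0, g2=1, g3=1, g4=1, g5=0, g6=1 [stuck-at-1].
So Y = 1. (Without the fault it would be 0.)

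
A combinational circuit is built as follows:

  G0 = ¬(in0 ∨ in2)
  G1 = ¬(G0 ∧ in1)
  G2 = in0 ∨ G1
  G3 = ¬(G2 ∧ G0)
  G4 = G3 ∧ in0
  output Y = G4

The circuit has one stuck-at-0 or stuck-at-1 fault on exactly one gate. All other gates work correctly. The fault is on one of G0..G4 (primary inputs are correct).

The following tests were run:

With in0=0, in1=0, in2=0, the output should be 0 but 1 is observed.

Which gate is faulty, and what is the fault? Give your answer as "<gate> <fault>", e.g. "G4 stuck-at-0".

G4 stuck-at-1

Fault-free values for test 1 (in0=0, in1=0, in2=0): G0=1, G1=1, G2=1, G3=0, G4=0, giving Y=0. Observed 1.
Test 1: faults giving observed 1 are {G4 stuck-at-1}.
Only G4 stuck-at-1 is consistent with every test.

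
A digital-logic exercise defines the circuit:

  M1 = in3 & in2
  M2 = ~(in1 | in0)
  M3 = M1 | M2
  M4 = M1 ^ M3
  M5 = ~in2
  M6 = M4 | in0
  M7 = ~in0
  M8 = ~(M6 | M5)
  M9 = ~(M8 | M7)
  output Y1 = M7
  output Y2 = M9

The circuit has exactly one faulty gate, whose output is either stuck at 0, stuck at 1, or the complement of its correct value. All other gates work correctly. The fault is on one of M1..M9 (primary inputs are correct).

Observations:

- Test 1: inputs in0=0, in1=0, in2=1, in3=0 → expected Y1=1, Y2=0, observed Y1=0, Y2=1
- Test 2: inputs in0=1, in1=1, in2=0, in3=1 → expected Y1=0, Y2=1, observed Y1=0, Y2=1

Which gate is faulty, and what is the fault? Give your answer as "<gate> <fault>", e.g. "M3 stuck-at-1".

Fault-free values for test 1 (in0=0, in1=0, in2=1, in3=0): M1=0, M2=1, M3=1, M4=1, M5=0, M6=1, M7=1, M8=0, M9=0, giving Y1=1, Y2=0. Observed Y1=0, Y2=1.
Test 1: faults giving observed Y1=0, Y2=1 are {M7 stuck-at-0, M7 inverted output}.
Test 2 (in0=1, in1=1, in2=0, in3=1): fault-free M1=0, M2=0, M3=0, M4=0, M5=1, M6=1, M7=0, M8=0, M9=1 → Y1=0, Y2=1; observed Y1=0, Y2=1. Eliminates M7 inverted output.
Only M7 stuck-at-0 is consistent with every test.

M7 stuck-at-0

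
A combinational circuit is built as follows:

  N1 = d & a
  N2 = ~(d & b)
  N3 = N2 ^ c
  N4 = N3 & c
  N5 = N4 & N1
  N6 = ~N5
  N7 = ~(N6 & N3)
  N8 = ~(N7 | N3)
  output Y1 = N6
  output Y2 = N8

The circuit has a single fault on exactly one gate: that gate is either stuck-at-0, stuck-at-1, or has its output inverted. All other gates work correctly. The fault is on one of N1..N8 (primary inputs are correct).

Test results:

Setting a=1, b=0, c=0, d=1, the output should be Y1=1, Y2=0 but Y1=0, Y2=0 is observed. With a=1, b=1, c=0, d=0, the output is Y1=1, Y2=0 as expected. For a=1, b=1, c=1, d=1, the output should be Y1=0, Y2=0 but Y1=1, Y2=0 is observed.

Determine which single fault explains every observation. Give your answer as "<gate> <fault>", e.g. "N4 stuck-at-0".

N4 inverted output

Fault-free values for test 1 (a=1, b=0, c=0, d=1): N1=1, N2=1, N3=1, N4=0, N5=0, N6=1, N7=0, N8=0, giving Y1=1, Y2=0. Observed Y1=0, Y2=0.
Test 1: faults giving observed Y1=0, Y2=0 are {N4 stuck-at-1, N4 inverted output, N5 stuck-at-1, N5 inverted output, N6 stuck-at-0, N6 inverted output}.
Test 2 (a=1, b=1, c=0, d=0): fault-free N1=0, N2=1, N3=1, N4=0, N5=0, N6=1, N7=0, N8=0 → Y1=1, Y2=0; observed Y1=1, Y2=0. Eliminates N5 stuck-at-1, N5 inverted output, N6 stuck-at-0, N6 inverted output.
Test 3 (a=1, b=1, c=1, d=1): fault-free N1=1, N2=0, N3=1, N4=1, N5=1, N6=0, N7=1, N8=0 → Y1=0, Y2=0; observed Y1=1, Y2=0. Eliminates N4 stuck-at-1.
Only N4 inverted output is consistent with every test.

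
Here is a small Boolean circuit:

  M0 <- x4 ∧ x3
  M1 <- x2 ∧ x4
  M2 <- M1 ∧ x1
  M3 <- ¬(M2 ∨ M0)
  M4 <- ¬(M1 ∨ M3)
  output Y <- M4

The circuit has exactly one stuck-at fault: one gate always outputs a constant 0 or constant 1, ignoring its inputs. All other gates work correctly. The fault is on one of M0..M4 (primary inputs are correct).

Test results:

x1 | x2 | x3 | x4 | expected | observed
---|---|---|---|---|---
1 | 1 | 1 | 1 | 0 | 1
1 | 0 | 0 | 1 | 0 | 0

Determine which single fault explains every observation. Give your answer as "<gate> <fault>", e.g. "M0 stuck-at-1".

M1 stuck-at-0

Fault-free values for test 1 (x1=1, x2=1, x3=1, x4=1): M0=1, M1=1, M2=1, M3=0, M4=0, giving Y=0. Observed 1.
Test 1: faults giving observed 1 are {M1 stuck-at-0, M4 stuck-at-1}.
Test 2 (x1=1, x2=0, x3=0, x4=1): fault-free M0=0, M1=0, M2=0, M3=1, M4=0 → 0; observed 0. Eliminates M4 stuck-at-1.
Only M1 stuck-at-0 is consistent with every test.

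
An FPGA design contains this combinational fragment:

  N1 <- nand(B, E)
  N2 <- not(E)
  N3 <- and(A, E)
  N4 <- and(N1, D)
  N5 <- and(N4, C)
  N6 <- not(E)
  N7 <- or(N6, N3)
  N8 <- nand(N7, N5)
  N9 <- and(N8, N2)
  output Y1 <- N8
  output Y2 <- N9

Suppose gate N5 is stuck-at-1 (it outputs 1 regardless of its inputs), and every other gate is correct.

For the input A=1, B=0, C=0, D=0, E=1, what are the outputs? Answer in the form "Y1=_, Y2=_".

Propagate with N5 forced: N1=1, N2=0, N3=1, N4=0, N5=1 [stuck-at-1], N6=0, N7=1, N8=0, N9=0.
So the outputs are Y1=0, Y2=0. (Without the fault they would be Y1=1, Y2=0.)

Y1=0, Y2=0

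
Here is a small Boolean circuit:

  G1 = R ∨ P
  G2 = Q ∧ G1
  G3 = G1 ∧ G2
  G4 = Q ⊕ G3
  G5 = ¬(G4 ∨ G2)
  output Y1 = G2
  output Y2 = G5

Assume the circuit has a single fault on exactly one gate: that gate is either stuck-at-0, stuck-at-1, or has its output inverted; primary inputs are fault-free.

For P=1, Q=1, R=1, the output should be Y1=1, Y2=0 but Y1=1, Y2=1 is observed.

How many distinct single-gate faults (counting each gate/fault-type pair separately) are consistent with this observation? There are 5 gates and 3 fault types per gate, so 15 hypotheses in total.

Fault-free: G1=1, G2=1, G3=1, G4=0, G5=0 → Y1=1, Y2=0. Observed Y1=1, Y2=1.
  G1: none of the 3 fault types match ✗
  G2: none of the 3 fault types match ✗
  G3: none of the 3 fault types match ✗
  G4: none of the 3 fault types match ✗
  G5: stuck-at-1, inverted output ✓; others ✗
Consistent faults: {G5 stuck-at-1, G5 inverted output} — 2 in all.

2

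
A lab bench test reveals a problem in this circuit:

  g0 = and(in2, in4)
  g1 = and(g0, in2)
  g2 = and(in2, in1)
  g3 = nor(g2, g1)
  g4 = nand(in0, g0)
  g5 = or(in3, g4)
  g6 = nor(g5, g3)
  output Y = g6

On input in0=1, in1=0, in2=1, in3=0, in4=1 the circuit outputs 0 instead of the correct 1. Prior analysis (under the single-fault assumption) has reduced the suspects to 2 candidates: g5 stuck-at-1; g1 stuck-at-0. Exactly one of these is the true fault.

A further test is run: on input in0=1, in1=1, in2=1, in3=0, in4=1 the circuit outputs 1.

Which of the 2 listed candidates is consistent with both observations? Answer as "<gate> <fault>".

g1 stuck-at-0

Evaluate each candidate on input in0=1, in1=1, in2=1, in3=0, in4=1:
  g5 stuck-at-1: g0=1, g1=1, g2=1, g3=0, g4=0, g5=1 [stuck-at-1], g6=0 → 0 — eliminated
  g1 stuck-at-0: g0=1, g1=0 [stuck-at-0], g2=1, g3=0, g4=0, g5=0, g6=1 → 1 — matches
Only g1 stuck-at-0 reproduces the observed 1.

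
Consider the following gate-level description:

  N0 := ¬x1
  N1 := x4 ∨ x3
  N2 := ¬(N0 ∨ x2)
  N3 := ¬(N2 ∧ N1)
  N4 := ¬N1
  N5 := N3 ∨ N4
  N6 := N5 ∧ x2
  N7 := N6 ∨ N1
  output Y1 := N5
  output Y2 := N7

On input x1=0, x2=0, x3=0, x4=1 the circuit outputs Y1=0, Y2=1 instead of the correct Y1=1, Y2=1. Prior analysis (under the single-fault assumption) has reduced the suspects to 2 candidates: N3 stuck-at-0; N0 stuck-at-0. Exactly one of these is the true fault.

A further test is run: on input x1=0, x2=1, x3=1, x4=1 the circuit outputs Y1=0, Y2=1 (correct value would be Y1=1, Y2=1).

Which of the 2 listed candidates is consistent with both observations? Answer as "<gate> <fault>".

Evaluate each candidate on input x1=0, x2=1, x3=1, x4=1:
  N3 stuck-at-0: N0=1, N1=1, N2=0, N3=0 [stuck-at-0], N4=0, N5=0, N6=0, N7=1 → Y1=0, Y2=1 — matches
  N0 stuck-at-0: N0=0 [stuck-at-0], N1=1, N2=0, N3=1, N4=0, N5=1, N6=1, N7=1 → Y1=1, Y2=1 — eliminated
Only N3 stuck-at-0 reproduces the observed Y1=0, Y2=1.

N3 stuck-at-0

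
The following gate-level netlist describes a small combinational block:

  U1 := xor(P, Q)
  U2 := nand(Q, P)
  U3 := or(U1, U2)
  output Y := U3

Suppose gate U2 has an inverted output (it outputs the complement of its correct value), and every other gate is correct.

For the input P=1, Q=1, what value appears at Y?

1

Propagate with U2 forced: U1=0, U2=1 [inverted output], U3=1.
So Y = 1. (Without the fault it would be 0.)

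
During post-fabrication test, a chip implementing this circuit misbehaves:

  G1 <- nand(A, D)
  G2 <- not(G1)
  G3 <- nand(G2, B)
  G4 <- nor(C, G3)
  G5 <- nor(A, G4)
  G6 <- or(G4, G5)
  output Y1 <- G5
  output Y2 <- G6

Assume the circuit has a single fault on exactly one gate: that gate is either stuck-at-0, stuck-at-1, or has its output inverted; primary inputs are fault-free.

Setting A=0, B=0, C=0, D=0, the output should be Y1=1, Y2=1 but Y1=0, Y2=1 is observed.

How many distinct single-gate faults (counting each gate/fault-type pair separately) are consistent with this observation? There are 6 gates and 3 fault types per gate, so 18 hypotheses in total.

4

Fault-free: G1=1, G2=0, G3=1, G4=0, G5=1, G6=1 → Y1=1, Y2=1. Observed Y1=0, Y2=1.
  G1: none of the 3 fault types match ✗
  G2: none of the 3 fault types match ✗
  G3: stuck-at-0, inverted output ✓; others ✗
  G4: stuck-at-1, inverted output ✓; others ✗
  G5: none of the 3 fault types match ✗
  G6: none of the 3 fault types match ✗
Consistent faults: {G3 stuck-at-0, G3 inverted output, G4 stuck-at-1, G4 inverted output} — 4 in all.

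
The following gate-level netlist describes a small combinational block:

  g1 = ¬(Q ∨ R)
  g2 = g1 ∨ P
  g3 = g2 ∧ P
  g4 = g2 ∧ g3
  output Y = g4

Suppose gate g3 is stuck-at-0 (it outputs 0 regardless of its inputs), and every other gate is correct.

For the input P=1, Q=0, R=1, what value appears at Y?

0

Propagate with g3 forced: g1=0, g2=1, g3=0 [stuck-at-0], g4=0.
So Y = 0. (Without the fault it would be 1.)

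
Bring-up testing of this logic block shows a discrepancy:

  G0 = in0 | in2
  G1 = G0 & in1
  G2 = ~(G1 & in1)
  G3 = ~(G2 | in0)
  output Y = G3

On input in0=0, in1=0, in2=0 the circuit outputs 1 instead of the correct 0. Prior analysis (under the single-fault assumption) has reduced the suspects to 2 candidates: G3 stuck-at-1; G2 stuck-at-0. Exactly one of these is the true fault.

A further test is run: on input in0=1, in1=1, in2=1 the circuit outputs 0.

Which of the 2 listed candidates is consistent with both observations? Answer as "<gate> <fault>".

G2 stuck-at-0

Evaluate each candidate on input in0=1, in1=1, in2=1:
  G3 stuck-at-1: G0=1, G1=1, G2=0, G3=1 [stuck-at-1] → 1 — eliminated
  G2 stuck-at-0: G0=1, G1=1, G2=0 [stuck-at-0], G3=0 → 0 — matches
Only G2 stuck-at-0 reproduces the observed 0.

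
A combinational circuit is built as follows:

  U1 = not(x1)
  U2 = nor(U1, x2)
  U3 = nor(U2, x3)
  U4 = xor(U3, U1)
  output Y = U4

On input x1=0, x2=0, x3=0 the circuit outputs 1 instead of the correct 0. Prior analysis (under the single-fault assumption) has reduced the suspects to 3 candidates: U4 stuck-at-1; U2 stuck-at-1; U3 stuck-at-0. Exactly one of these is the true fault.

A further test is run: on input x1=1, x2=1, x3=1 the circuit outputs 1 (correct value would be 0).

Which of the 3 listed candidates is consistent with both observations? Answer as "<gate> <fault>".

U4 stuck-at-1

Evaluate each candidate on input x1=1, x2=1, x3=1:
  U4 stuck-at-1: U1=0, U2=0, U3=0, U4=1 [stuck-at-1] → 1 — matches
  U2 stuck-at-1: U1=0, U2=1 [stuck-at-1], U3=0, U4=0 → 0 — eliminated
  U3 stuck-at-0: U1=0, U2=0, U3=0 [stuck-at-0], U4=0 → 0 — eliminated
Only U4 stuck-at-1 reproduces the observed 1.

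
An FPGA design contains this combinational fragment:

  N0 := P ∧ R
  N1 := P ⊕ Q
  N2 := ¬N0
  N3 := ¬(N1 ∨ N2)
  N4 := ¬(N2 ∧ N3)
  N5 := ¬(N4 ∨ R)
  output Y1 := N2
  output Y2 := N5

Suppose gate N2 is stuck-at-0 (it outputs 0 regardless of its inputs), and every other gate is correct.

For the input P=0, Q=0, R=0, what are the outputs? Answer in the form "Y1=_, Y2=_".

Propagate with N2 forced: N0=0, N1=0, N2=0 [stuck-at-0], N3=1, N4=1, N5=0.
So the outputs are Y1=0, Y2=0. (Without the fault they would be Y1=1, Y2=0.)

Y1=0, Y2=0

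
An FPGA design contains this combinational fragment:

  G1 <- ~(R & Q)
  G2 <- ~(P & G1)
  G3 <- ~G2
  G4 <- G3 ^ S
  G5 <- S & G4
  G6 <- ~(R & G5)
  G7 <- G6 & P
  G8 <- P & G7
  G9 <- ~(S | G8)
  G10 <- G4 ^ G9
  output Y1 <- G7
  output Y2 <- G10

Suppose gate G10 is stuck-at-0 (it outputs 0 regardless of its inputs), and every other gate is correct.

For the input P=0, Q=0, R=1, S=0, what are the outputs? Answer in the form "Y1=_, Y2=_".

Y1=0, Y2=0

Propagate with G10 forced: G1=1, G2=1, G3=0, G4=0, G5=0, G6=1, G7=0, G8=0, G9=1, G10=0 [stuck-at-0].
So the outputs are Y1=0, Y2=0. (Without the fault they would be Y1=0, Y2=1.)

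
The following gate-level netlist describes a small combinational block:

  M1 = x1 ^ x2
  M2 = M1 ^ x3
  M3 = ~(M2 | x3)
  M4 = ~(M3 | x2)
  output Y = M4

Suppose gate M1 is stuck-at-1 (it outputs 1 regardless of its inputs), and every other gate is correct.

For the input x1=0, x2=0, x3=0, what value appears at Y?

1

Propagate with M1 forced: M1=1 [stuck-at-1], M2=1, M3=0, M4=1.
So Y = 1. (Without the fault it would be 0.)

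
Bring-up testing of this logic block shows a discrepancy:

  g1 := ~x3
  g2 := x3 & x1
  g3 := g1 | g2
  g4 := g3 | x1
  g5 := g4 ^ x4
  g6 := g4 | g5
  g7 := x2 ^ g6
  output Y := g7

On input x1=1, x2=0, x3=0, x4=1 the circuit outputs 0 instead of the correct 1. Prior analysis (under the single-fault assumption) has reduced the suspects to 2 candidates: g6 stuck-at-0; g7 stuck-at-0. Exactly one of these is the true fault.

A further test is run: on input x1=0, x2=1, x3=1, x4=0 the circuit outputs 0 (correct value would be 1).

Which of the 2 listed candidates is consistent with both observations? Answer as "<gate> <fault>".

g7 stuck-at-0

Evaluate each candidate on input x1=0, x2=1, x3=1, x4=0:
  g6 stuck-at-0: g1=0, g2=0, g3=0, g4=0, g5=0, g6=0 [stuck-at-0], g7=1 → 1 — eliminated
  g7 stuck-at-0: g1=0, g2=0, g3=0, g4=0, g5=0, g6=0, g7=0 [stuck-at-0] → 0 — matches
Only g7 stuck-at-0 reproduces the observed 0.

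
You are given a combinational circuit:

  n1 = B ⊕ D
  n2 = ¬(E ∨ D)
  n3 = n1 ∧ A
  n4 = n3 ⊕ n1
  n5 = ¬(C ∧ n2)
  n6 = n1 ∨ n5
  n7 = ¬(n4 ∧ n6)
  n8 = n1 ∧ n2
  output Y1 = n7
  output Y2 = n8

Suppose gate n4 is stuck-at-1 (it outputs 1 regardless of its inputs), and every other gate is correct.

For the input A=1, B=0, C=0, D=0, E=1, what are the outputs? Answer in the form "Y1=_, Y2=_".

Propagate with n4 forced: n1=0, n2=0, n3=0, n4=1 [stuck-at-1], n5=1, n6=1, n7=0, n8=0.
So the outputs are Y1=0, Y2=0. (Without the fault they would be Y1=1, Y2=0.)

Y1=0, Y2=0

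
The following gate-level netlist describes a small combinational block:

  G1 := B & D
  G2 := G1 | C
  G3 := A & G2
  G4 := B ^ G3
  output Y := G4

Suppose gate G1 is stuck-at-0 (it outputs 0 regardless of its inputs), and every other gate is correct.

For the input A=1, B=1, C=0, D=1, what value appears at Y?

1

Propagate with G1 forced: G1=0 [stuck-at-0], G2=0, G3=0, G4=1.
So Y = 1. (Without the fault it would be 0.)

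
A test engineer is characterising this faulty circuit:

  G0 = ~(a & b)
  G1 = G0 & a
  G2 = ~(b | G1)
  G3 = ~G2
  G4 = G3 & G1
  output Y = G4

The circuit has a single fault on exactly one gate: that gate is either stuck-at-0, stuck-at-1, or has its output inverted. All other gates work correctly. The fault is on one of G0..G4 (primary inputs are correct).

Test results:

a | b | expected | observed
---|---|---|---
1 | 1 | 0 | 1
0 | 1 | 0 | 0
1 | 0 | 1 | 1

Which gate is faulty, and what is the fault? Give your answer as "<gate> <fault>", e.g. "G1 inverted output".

G0 stuck-at-1

Fault-free values for test 1 (a=1, b=1): G0=0, G1=0, G2=0, G3=1, G4=0, giving Y=0. Observed 1.
Test 1: faults giving observed 1 are {G0 stuck-at-1, G0 inverted output, G1 stuck-at-1, G1 inverted output, G4 stuck-at-1, G4 inverted output}.
Test 2 (a=0, b=1): fault-free G0=1, G1=0, G2=0, G3=1, G4=0 → 0; observed 0. Eliminates G1 stuck-at-1, G1 inverted output, G4 stuck-at-1, G4 inverted output.
Test 3 (a=1, b=0): fault-free G0=1, G1=1, G2=0, G3=1, G4=1 → 1; observed 1. Eliminates G0 inverted output.
Only G0 stuck-at-1 is consistent with every test.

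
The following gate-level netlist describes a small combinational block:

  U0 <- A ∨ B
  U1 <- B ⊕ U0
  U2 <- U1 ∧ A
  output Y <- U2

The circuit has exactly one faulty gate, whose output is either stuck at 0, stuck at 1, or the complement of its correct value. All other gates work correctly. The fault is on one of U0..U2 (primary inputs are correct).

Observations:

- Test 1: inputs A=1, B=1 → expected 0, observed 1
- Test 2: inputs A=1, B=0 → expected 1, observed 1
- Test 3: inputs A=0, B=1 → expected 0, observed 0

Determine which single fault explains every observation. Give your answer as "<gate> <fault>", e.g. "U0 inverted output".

Fault-free values for test 1 (A=1, B=1): U0=1, U1=0, U2=0, giving Y=0. Observed 1.
Test 1: faults giving observed 1 are {U0 stuck-at-0, U0 inverted output, U1 stuck-at-1, U1 inverted output, U2 stuck-at-1, U2 inverted output}.
Test 2 (A=1, B=0): fault-free U0=1, U1=1, U2=1 → 1; observed 1. Eliminates U0 stuck-at-0, U0 inverted output, U1 inverted output, U2 inverted output.
Test 3 (A=0, B=1): fault-free U0=1, U1=0, U2=0 → 0; observed 0. Eliminates U2 stuck-at-1.
Only U1 stuck-at-1 is consistent with every test.

U1 stuck-at-1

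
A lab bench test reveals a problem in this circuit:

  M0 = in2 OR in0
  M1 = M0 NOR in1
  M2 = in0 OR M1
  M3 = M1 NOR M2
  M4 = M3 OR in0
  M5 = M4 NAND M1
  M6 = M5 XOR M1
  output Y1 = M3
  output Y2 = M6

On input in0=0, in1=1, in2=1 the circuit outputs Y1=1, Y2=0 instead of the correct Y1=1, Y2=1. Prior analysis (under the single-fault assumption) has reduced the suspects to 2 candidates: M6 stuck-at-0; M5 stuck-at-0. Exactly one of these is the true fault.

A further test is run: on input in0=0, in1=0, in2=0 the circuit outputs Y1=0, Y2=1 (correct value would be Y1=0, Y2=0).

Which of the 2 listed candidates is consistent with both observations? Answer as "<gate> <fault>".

Evaluate each candidate on input in0=0, in1=0, in2=0:
  M6 stuck-at-0: M0=0, M1=1, M2=1, M3=0, M4=0, M5=1, M6=0 [stuck-at-0] → Y1=0, Y2=0 — eliminated
  M5 stuck-at-0: M0=0, M1=1, M2=1, M3=0, M4=0, M5=0 [stuck-at-0], M6=1 → Y1=0, Y2=1 — matches
Only M5 stuck-at-0 reproduces the observed Y1=0, Y2=1.

M5 stuck-at-0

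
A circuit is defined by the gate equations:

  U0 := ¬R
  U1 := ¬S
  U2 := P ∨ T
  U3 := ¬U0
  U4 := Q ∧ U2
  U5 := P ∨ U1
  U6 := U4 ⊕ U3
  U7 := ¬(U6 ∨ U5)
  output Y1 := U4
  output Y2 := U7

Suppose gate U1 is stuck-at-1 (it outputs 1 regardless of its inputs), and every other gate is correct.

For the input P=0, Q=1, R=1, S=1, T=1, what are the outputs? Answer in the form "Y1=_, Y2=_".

Y1=1, Y2=0

Propagate with U1 forced: U0=0, U1=1 [stuck-at-1], U2=1, U3=1, U4=1, U5=1, U6=0, U7=0.
So the outputs are Y1=1, Y2=0. (Without the fault they would be Y1=1, Y2=1.)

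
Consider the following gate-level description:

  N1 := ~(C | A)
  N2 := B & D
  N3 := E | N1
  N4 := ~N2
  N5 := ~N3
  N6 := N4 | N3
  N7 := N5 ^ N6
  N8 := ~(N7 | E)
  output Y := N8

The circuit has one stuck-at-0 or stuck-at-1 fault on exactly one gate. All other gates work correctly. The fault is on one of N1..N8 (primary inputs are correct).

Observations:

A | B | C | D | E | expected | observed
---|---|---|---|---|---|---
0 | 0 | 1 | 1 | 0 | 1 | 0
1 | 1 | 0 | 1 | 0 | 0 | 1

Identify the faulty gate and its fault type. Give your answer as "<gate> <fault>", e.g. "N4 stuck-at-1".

Fault-free values for test 1 (A=0, B=0, C=1, D=1, E=0): N1=0, N2=0, N3=0, N4=1, N5=1, N6=1, N7=0, N8=1, giving Y=1. Observed 0.
Test 1: faults giving observed 0 are {N1 stuck-at-1, N2 stuck-at-1, N3 stuck-at-1, N4 stuck-at-0, N5 stuck-at-0, N6 stuck-at-0, N7 stuck-at-1, N8 stuck-at-0}.
Test 2 (A=1, B=1, C=0, D=1, E=0): fault-free N1=0, N2=1, N3=0, N4=0, N5=1, N6=0, N7=1, N8=0 → 0; observed 1. Eliminates N1 stuck-at-1, N2 stuck-at-1, N3 stuck-at-1, N4 stuck-at-0, N6 stuck-at-0, N7 stuck-at-1, N8 stuck-at-0.
Only N5 stuck-at-0 is consistent with every test.

N5 stuck-at-0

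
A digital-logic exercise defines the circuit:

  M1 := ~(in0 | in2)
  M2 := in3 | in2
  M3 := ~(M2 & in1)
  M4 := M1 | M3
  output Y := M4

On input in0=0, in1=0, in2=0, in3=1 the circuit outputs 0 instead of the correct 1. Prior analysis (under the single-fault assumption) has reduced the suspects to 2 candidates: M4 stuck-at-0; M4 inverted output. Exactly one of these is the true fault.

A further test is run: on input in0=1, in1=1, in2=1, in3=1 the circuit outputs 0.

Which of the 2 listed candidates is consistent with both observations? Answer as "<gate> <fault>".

Evaluate each candidate on input in0=1, in1=1, in2=1, in3=1:
  M4 stuck-at-0: M1=0, M2=1, M3=0, M4=0 [stuck-at-0] → 0 — matches
  M4 inverted output: M1=0, M2=1, M3=0, M4=1 [inverted output] → 1 — eliminated
Only M4 stuck-at-0 reproduces the observed 0.

M4 stuck-at-0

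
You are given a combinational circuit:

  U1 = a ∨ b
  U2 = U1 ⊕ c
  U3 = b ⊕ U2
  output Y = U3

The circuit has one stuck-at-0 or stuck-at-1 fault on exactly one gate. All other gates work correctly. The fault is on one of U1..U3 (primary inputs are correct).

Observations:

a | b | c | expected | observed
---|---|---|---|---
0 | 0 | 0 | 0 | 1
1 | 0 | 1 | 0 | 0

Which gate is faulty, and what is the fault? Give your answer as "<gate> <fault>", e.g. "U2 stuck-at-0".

Fault-free values for test 1 (a=0, b=0, c=0): U1=0, U2=0, U3=0, giving Y=0. Observed 1.
Test 1: faults giving observed 1 are {U1 stuck-at-1, U2 stuck-at-1, U3 stuck-at-1}.
Test 2 (a=1, b=0, c=1): fault-free U1=1, U2=0, U3=0 → 0; observed 0. Eliminates U2 stuck-at-1, U3 stuck-at-1.
Only U1 stuck-at-1 is consistent with every test.

U1 stuck-at-1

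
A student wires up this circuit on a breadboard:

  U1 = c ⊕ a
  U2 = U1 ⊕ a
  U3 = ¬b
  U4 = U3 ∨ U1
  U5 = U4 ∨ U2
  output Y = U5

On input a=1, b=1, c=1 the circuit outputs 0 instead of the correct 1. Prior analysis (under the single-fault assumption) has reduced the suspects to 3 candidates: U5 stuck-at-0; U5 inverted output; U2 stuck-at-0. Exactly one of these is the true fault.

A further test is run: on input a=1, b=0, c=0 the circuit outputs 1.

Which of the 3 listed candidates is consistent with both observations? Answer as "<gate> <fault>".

U2 stuck-at-0

Evaluate each candidate on input a=1, b=0, c=0:
  U5 stuck-at-0: U1=1, U2=0, U3=1, U4=1, U5=0 [stuck-at-0] → 0 — eliminated
  U5 inverted output: U1=1, U2=0, U3=1, U4=1, U5=0 [inverted output] → 0 — eliminated
  U2 stuck-at-0: U1=1, U2=0 [stuck-at-0], U3=1, U4=1, U5=1 → 1 — matches
Only U2 stuck-at-0 reproduces the observed 1.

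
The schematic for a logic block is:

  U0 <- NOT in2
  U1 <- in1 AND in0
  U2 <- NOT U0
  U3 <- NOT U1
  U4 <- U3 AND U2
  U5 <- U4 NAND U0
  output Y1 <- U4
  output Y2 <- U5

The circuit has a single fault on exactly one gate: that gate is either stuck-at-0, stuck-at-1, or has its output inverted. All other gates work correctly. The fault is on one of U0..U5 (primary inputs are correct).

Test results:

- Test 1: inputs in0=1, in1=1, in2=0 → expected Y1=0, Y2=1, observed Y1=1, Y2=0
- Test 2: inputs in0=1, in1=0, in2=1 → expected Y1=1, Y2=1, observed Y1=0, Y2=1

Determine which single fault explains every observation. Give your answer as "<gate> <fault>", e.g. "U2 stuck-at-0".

U4 inverted output

Fault-free values for test 1 (in0=1, in1=1, in2=0): U0=1, U1=1, U2=0, U3=0, U4=0, U5=1, giving Y1=0, Y2=1. Observed Y1=1, Y2=0.
Test 1: faults giving observed Y1=1, Y2=0 are {U4 stuck-at-1, U4 inverted output}.
Test 2 (in0=1, in1=0, in2=1): fault-free U0=0, U1=0, U2=1, U3=1, U4=1, U5=1 → Y1=1, Y2=1; observed Y1=0, Y2=1. Eliminates U4 stuck-at-1.
Only U4 inverted output is consistent with every test.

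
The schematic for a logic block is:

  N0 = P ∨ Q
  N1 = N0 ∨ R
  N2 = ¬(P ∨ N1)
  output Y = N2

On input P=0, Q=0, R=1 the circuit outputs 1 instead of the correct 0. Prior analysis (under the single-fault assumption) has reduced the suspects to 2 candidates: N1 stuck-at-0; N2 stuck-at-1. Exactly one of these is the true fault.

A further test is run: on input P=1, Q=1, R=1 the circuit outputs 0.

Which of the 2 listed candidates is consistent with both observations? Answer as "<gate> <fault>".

Evaluate each candidate on input P=1, Q=1, R=1:
  N1 stuck-at-0: N0=1, N1=0 [stuck-at-0], N2=0 → 0 — matches
  N2 stuck-at-1: N0=1, N1=1, N2=1 [stuck-at-1] → 1 — eliminated
Only N1 stuck-at-0 reproduces the observed 0.

N1 stuck-at-0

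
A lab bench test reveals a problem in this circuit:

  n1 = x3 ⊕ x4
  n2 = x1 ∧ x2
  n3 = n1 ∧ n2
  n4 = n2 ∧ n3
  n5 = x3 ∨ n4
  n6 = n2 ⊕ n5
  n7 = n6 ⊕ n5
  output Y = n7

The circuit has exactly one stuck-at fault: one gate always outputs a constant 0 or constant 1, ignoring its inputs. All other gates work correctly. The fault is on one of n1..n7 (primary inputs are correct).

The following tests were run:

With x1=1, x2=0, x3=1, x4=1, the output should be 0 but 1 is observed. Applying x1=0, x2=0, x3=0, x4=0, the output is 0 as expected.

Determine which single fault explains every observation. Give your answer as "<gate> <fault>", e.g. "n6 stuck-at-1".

n6 stuck-at-0

Fault-free values for test 1 (x1=1, x2=0, x3=1, x4=1): n1=0, n2=0, n3=0, n4=0, n5=1, n6=1, n7=0, giving Y=0. Observed 1.
Test 1: faults giving observed 1 are {n2 stuck-at-1, n6 stuck-at-0, n7 stuck-at-1}.
Test 2 (x1=0, x2=0, x3=0, x4=0): fault-free n1=0, n2=0, n3=0, n4=0, n5=0, n6=0, n7=0 → 0; observed 0. Eliminates n2 stuck-at-1, n7 stuck-at-1.
Only n6 stuck-at-0 is consistent with every test.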